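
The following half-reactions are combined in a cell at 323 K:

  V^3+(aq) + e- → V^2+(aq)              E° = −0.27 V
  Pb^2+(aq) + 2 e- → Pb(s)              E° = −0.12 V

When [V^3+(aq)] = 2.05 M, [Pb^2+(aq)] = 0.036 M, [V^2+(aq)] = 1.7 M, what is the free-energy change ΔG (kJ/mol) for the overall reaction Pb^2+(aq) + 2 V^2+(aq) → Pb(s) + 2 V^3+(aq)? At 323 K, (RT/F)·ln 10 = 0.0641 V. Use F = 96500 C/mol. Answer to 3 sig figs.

With Pb²⁺/Pb reduced at the cathode, E°cell = −0.12 − (−0.27) = +0.15 V and n = 2.
The reaction quotient is [V^3+(aq)]^2 / ([Pb^2+(aq)]·[V^2+(aq)]^2) = 40.4; by Nernst, E = +0.15 − (0.0641/2)(1.606) = +0.0985 V.
ΔG = −nFE = −(2)(96500)(+0.0985) J/mol = −19.0 kJ/mol.

−19.0 kJ/mol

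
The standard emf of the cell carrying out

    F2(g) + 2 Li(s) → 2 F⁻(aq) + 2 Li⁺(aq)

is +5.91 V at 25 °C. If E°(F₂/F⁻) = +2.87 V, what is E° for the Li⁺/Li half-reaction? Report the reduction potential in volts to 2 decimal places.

In the reaction as written the F₂/F⁻ couple is reduced (cathode) and Li⁺/Li is oxidized (anode), so E°cell = E°(F₂/F⁻) − E°(Li⁺/Li).
E°(Li⁺/Li) = E°(cathode) − E°cell = +2.87 − (+5.91) = −3.04 V.

−3.04 V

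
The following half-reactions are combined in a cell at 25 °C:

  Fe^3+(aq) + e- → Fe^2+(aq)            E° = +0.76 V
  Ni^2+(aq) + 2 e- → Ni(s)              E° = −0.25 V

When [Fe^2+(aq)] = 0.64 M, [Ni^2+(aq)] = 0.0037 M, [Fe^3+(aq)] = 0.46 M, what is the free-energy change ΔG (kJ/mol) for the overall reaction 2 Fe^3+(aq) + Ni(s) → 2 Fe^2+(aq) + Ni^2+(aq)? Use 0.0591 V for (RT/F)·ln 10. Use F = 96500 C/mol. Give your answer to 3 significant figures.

The standard cell potential is +0.76 − (−0.25) = +1.01 V, with n = 2 electrons in the balanced equation.
Here Q = ([Fe^2+(aq)]^2·[Ni^2+(aq)]) / [Fe^3+(aq)]^2 = 0.00716 (log Q = −2.145), giving E = +1.01 − (0.0591/2)·(−2.145) = +1.0734 V.
Then ΔG = −nFE = −2 × 96500 × +1.0734 J/mol = −207 kJ/mol.

−207 kJ/mol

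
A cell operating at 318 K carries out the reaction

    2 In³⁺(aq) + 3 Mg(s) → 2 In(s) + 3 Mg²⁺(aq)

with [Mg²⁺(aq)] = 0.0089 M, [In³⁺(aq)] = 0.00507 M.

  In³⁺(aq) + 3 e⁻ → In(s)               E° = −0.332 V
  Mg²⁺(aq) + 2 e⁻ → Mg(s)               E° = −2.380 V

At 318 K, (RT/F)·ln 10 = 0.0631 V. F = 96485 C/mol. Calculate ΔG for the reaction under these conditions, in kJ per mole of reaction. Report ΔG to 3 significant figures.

E°cell = −0.332 − (−2.380) = +2.048 V; the balanced reaction transfers n = 6 electrons.
Here Q = [Mg²⁺(aq)]^3 / [In³⁺(aq)]^2 = 0.0274 (log Q = −1.562), giving E = +2.048 − (0.0631/6)·(−1.562) = +2.0644 V.
ΔG = −nFE = −(6)(96485)(+2.0644) J/mol = −1200 kJ/mol.

−1200 kJ/mol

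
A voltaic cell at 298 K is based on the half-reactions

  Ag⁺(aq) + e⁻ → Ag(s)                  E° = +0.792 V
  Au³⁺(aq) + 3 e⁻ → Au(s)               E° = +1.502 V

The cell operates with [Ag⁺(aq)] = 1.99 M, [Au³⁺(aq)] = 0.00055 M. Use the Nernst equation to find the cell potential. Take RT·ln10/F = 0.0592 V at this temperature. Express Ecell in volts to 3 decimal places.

+0.628 V

Au³⁺/Au is reduced (cathode, E° = +1.502 V) and Ag⁺/Ag is oxidized (anode).
E°cell = E°cat − E°an = +1.502 − (+0.792) = +0.710 V; n = 3.
The balanced reaction is Au³⁺(aq) + 3 Ag(s) → Au(s) + 3 Ag⁺(aq), so Q = [Ag⁺(aq)]^3 / [Au³⁺(aq)] = 1.43×10^4 and log Q = 4.156.
Applying E = E° − (RT ln10/nF)·log Q gives +0.710 − (0.0592/3)(4.156) = +0.628 V.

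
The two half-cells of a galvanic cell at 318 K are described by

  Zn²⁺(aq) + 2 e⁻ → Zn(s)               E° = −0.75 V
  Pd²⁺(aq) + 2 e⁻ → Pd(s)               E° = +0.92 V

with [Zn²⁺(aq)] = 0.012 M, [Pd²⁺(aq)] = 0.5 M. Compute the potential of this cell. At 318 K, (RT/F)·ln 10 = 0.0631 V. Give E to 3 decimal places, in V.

+1.721 V

Pd²⁺/Pd is reduced (cathode, E° = +0.92 V) and Zn²⁺/Zn is oxidized (anode).
The standard potential is +0.92 − (−0.75) = +1.67 V and the balanced reaction transfers n = 2 electrons.
The balanced reaction is Pd²⁺(aq) + Zn(s) → Pd(s) + Zn²⁺(aq), so Q = [Zn²⁺(aq)] / [Pd²⁺(aq)] = 0.024 and log Q = −1.620.
By the Nernst equation, E = +1.67 − (0.0631/2)·(−1.620) = +1.721 V.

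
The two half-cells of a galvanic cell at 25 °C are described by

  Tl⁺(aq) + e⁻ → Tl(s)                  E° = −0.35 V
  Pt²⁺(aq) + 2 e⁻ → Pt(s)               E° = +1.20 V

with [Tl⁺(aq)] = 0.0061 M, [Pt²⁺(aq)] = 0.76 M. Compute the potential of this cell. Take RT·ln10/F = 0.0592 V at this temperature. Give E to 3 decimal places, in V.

Pt²⁺/Pt is reduced (cathode, E° = +1.20 V) and Tl⁺/Tl is oxidized (anode).
E°cell = +1.20 − (−0.35) = +1.55 V, with n = 2 electrons transferred.
Balancing gives Pt²⁺(aq) + 2 Tl(s) → Pt(s) + 2 Tl⁺(aq); hence Q = [Tl⁺(aq)]^2 / [Pt²⁺(aq)] = 4.9×10^−5 (log Q = −4.310).
E = E° − (0.0592/n)·log Q = +1.55 − (0.0592/2)(−4.310) = +1.678 V.

+1.678 V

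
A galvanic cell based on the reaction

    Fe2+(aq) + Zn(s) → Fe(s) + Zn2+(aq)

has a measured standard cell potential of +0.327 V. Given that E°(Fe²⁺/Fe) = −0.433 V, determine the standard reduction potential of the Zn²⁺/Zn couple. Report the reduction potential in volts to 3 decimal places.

−0.760 V

In the reaction as written the Fe²⁺/Fe couple is reduced (cathode) and Zn²⁺/Zn is oxidized (anode), so E°cell = E°(Fe²⁺/Fe) − E°(Zn²⁺/Zn).
E°(Zn²⁺/Zn) = E°(cathode) − E°cell = −0.433 − (+0.327) = −0.760 V.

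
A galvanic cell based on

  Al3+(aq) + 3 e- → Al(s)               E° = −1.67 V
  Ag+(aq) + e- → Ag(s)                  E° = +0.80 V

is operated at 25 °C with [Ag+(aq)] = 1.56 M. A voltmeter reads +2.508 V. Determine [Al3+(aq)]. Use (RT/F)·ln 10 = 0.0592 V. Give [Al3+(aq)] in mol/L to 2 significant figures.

0.045 M

The Ag⁺/Ag couple has the larger reduction potential, so it is the cathode: E°cell = +0.80 − (−1.67) = +2.47 V and n = 3.
Since E = E° − (0.0592/n)·log Q, log Q = n(E° − E)/0.0592 = −1.926.
Balancing electrons gives 3 Ag+(aq) + Al(s) → 3 Ag(s) + Al3+(aq); thus Q = [Al3+(aq)] / [Ag+(aq)]^3.
Solving for the unknown gives log [Al3+(aq)] = −1.347, so [Al3+(aq)] ≈ 0.045 M.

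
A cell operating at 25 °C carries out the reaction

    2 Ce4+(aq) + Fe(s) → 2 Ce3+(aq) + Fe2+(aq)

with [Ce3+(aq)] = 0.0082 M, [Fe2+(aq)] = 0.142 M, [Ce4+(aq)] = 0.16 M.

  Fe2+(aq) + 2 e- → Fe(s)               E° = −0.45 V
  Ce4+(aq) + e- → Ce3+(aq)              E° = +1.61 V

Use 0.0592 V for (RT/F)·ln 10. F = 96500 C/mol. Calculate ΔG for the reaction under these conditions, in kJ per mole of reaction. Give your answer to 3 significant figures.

−417 kJ/mol

The standard cell potential is +1.61 − (−0.45) = +2.06 V, with n = 2 electrons in the balanced equation.
Here Q = ([Ce3+(aq)]^2·[Fe2+(aq)]) / [Ce4+(aq)]^2 = 0.000373 (log Q = −3.428), giving E = +2.06 − (0.0592/2)·(−3.428) = +2.1615 V.
Then ΔG = −nFE = −2 × 96500 × +2.1615 J/mol = −417 kJ/mol.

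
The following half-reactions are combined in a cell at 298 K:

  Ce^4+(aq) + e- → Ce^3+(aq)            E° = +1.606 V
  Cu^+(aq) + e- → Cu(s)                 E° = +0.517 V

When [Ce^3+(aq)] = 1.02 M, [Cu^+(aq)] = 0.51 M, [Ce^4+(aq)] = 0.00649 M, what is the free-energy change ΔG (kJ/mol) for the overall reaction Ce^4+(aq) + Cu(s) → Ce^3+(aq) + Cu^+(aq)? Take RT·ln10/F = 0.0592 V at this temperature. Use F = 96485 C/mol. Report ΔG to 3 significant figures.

E°cell = +1.606 − (+0.517) = +1.089 V; the balanced reaction transfers n = 1 electron.
Here Q = ([Ce^3+(aq)]·[Cu^+(aq)]) / [Ce^4+(aq)] = 80.2 (log Q = 1.904), giving E = +1.089 − (0.0592/1)·(1.904) = +0.9763 V.
Finally ΔG = −nFE = −(1)(96485 C/mol)(+0.9763 V) = −94.2 kJ/mol.

−94.2 kJ/mol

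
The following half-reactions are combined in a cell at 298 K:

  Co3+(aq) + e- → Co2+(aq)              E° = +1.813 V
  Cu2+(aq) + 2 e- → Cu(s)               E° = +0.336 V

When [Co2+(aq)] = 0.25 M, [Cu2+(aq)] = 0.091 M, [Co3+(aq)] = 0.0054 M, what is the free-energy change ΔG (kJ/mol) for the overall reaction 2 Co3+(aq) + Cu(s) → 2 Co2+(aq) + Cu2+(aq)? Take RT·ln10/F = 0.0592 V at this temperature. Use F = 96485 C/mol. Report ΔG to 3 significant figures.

E°cell = +1.813 − (+0.336) = +1.477 V; the balanced reaction transfers n = 2 electrons.
The reaction quotient is ([Co2+(aq)]^2·[Cu2+(aq)]) / [Co3+(aq)]^2 = 195; by Nernst, E = +1.477 − (0.0592/2)(2.290) = +1.4092 V.
Then ΔG = −nFE = −2 × 96485 × +1.4092 J/mol = −272 kJ/mol.

−272 kJ/mol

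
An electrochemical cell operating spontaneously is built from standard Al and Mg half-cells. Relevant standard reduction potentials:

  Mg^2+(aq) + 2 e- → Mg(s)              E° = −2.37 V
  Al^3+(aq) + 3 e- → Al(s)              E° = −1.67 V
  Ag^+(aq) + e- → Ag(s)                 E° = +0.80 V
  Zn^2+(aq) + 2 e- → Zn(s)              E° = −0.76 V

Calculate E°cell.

+0.70 V

The Al³⁺/Al couple has the higher E°, so Al ion is reduced (cathode) and Mg is oxidized (anode).
E°cell = E°(cathode) − E°(anode) = −1.67 − (−2.37) = +0.70 V.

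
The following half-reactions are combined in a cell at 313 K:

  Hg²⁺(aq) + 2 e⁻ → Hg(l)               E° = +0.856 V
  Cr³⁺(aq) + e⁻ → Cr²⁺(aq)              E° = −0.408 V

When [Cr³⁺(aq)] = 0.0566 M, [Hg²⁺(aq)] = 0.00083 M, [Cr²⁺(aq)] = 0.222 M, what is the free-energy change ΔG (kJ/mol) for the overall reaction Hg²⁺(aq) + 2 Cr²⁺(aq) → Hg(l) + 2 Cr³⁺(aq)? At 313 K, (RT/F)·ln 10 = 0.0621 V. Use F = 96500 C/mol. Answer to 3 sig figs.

−233 kJ/mol

With Hg²⁺/Hg reduced at the cathode, E°cell = +0.856 − (−0.408) = +1.264 V and n = 2.
Q = [Cr³⁺(aq)]^2 / ([Hg²⁺(aq)]·[Cr²⁺(aq)]^2) = 78.3, so log Q = 1.894 and E = +1.264 − (0.0621/2)(1.894) = +1.2052 V.
Finally ΔG = −nFE = −(2)(96500 C/mol)(+1.2052 V) = −233 kJ/mol.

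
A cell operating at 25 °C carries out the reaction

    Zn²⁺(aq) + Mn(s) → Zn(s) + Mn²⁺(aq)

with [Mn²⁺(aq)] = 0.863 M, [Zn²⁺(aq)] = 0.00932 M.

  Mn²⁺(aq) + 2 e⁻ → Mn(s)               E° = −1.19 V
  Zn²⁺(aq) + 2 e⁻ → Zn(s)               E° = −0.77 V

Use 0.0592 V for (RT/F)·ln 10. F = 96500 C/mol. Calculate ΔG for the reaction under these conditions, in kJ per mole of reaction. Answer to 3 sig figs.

−69.8 kJ/mol

E°cell = −0.77 − (−1.19) = +0.42 V; the balanced reaction transfers n = 2 electrons.
The reaction quotient is [Mn²⁺(aq)] / [Zn²⁺(aq)] = 92.6; by Nernst, E = +0.42 − (0.0592/2)(1.967) = +0.3618 V.
Finally ΔG = −nFE = −(2)(96500 C/mol)(+0.3618 V) = −69.8 kJ/mol.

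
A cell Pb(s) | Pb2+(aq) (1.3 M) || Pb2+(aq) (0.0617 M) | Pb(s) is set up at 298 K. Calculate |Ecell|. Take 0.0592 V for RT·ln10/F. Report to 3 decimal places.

For a concentration cell E°cell = 0, since both electrodes use the same couple.
The compartment with the higher Pb2+(aq) concentration (1.3 M) acts as the cathode; ions are reduced there and produced at the dilute (0.0617 M) anode.
With n = 2, Ecell = −(0.0592/2)·log([dilute]/[conc]) = −(0.0592/2)·log(0.0617/1.3) = +0.039 V.

0.039 V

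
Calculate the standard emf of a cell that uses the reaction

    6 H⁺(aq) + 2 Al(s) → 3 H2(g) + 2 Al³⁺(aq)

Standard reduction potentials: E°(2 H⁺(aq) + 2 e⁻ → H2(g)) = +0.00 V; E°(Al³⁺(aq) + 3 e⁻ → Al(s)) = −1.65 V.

H⁺(aq) gains electrons, so the 2H⁺/H₂ couple is the cathode; the Al³⁺/Al couple is the anode.
E°cell = E°(cathode) − E°(anode) = +0.00 − (−1.65) = +1.65 V.
The positive value indicates the reaction is spontaneous as written.

+1.65 V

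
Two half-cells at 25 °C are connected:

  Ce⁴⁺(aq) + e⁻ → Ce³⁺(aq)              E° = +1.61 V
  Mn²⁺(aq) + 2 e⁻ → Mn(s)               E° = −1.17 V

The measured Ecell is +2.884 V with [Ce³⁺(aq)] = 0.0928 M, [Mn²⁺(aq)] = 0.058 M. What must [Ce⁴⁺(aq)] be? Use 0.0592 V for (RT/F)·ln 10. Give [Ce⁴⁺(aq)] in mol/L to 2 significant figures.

1.3 M

With Ce⁴⁺/Ce³⁺ at the cathode and Mn²⁺/Mn at the anode, E°cell = +1.61 − (−1.17) = +2.78 V (n = 2).
Rearranging E = E° − (0.0592/n)·log Q gives log Q = 2(+2.78 − (+2.884))/0.0592 = −3.514.
Balancing electrons gives 2 Ce⁴⁺(aq) + Mn(s) → 2 Ce³⁺(aq) + Mn²⁺(aq); thus Q = ([Ce³⁺(aq)]^2·[Mn²⁺(aq)]) / [Ce⁴⁺(aq)]^2.
Solving for the unknown gives log [Ce⁴⁺(aq)] = 0.106, so [Ce⁴⁺(aq)] ≈ 1.3 M.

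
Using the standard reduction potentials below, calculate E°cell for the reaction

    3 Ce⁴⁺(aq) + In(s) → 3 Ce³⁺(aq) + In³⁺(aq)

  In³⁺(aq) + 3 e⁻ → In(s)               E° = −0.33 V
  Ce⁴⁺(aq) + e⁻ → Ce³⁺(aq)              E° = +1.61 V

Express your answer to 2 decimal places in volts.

Ce⁴⁺(aq) gains electrons, so the Ce⁴⁺/Ce³⁺ couple is the cathode; the In³⁺/In couple is the anode.
E°cell = E°(cathode) − E°(anode) = +1.61 − (−0.33) = +1.94 V.

+1.94 V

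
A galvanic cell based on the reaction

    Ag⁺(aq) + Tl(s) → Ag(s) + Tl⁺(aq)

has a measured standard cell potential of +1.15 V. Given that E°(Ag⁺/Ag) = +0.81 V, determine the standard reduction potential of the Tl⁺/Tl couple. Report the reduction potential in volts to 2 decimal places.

In the reaction as written the Ag⁺/Ag couple is reduced (cathode) and Tl⁺/Tl is oxidized (anode), so E°cell = E°(Ag⁺/Ag) − E°(Tl⁺/Tl).
E°(Tl⁺/Tl) = E°(cathode) − E°cell = +0.81 − (+1.15) = −0.34 V.

−0.34 V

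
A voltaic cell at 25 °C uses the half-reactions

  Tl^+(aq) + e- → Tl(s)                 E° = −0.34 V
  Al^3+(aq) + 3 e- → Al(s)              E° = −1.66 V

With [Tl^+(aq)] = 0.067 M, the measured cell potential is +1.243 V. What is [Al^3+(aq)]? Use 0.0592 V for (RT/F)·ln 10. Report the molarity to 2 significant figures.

2.4 M

Tl⁺/Tl is the cathode (higher E°); E°cell = −0.34 − (−1.66) = +1.32 V with n = 3.
Rearranging E = E° − (0.0592/n)·log Q gives log Q = 3(+1.32 − (+1.243))/0.0592 = 3.902.
The balanced reaction is 3 Tl^+(aq) + Al(s) → 3 Tl(s) + Al^3+(aq), so Q = [Al^3+(aq)] / [Tl^+(aq)]^3.
Solving for the unknown gives log [Al^3+(aq)] = 0.380, so [Al^3+(aq)] ≈ 2.4 M.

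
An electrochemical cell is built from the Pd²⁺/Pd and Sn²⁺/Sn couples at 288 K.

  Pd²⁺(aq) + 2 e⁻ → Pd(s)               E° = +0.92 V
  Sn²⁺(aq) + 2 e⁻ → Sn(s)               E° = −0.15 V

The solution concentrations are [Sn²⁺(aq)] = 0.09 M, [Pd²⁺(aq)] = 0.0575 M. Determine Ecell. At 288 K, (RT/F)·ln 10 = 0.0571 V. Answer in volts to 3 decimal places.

Since E°(Pd²⁺/Pd) > E°(Sn²⁺/Sn), Pd²⁺/Pd serves as the cathode.
E°cell = +0.92 − (−0.15) = +1.07 V, with n = 2 electrons transferred.
The balanced reaction is Pd²⁺(aq) + Sn(s) → Pd(s) + Sn²⁺(aq), so Q = [Sn²⁺(aq)] / [Pd²⁺(aq)] = 1.57 and log Q = 0.195.
By the Nernst equation, E = +1.07 − (0.0571/2)·(0.195) = +1.064 V.

+1.064 V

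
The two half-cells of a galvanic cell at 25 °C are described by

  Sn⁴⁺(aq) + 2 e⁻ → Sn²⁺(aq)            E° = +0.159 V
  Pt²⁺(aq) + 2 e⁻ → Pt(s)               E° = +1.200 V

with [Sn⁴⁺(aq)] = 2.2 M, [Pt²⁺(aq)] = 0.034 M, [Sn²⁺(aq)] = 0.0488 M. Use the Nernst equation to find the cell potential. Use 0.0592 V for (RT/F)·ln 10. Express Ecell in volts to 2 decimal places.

Pt²⁺/Pt is reduced (cathode, E° = +1.200 V) and Sn⁴⁺/Sn²⁺ is oxidized (anode).
E°cell = E°cat − E°an = +1.200 − (+0.159) = +1.041 V; n = 2.
The balanced reaction is Pt²⁺(aq) + Sn²⁺(aq) → Pt(s) + Sn⁴⁺(aq), so Q = [Sn⁴⁺(aq)] / ([Pt²⁺(aq)]·[Sn²⁺(aq)]) = 1.33×10^3 and log Q = 3.123.
Applying E = E° − (RT ln10/nF)·log Q gives +1.041 − (0.0592/2)(3.123) = +0.95 V.

+0.95 V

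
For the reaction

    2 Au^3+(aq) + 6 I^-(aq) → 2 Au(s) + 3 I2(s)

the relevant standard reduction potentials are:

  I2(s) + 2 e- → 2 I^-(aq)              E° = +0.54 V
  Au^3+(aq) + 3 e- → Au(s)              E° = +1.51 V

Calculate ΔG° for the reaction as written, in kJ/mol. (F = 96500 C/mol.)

In the reaction as written Au^3+(aq) is reduced, so the Au³⁺/Au couple is the cathode and I₂/I⁻ is the anode.
E°cell = +1.51 − (+0.54) = +0.97 V; balancing electrons gives n = 6.
ΔG° = −nFE°cell = −(6)(96500)(+0.97) J/mol = −562 kJ/mol.

−562 kJ/mol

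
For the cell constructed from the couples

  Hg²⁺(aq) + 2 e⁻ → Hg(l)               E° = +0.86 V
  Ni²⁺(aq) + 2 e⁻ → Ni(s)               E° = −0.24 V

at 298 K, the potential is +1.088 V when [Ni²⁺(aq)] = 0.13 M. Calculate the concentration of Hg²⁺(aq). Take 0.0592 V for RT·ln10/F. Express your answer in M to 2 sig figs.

0.051 M

Hg²⁺/Hg is the cathode (higher E°); E°cell = +0.86 − (−0.24) = +1.10 V with n = 2.
From the Nernst equation, log Q = n(E° − E)/0.0592 = 2·(+1.10 − (+1.088))/0.0592 = 0.405.
The balanced reaction is Hg²⁺(aq) + Ni(s) → Hg(l) + Ni²⁺(aq), so Q = [Ni²⁺(aq)] / [Hg²⁺(aq)].
Isolating [Hg²⁺(aq)] in Q = 10^{0.405} yields log [Hg²⁺(aq)] = −1.291, i.e. 0.051 M.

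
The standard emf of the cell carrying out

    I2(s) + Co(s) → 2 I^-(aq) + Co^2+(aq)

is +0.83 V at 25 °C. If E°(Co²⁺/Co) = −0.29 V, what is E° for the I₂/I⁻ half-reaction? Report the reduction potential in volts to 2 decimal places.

+0.54 V

In the reaction as written the I₂/I⁻ couple is reduced (cathode) and Co²⁺/Co is oxidized (anode), so E°cell = E°(I₂/I⁻) − E°(Co²⁺/Co).
E°(I₂/I⁻) = E°cell + E°(anode) = +0.83 + (−0.29) = +0.54 V.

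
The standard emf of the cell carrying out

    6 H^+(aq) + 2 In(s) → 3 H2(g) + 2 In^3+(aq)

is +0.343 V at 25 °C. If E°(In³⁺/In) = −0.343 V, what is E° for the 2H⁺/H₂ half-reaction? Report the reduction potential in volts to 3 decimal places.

+0.000 V

In the reaction as written the 2H⁺/H₂ couple is reduced (cathode) and In³⁺/In is oxidized (anode), so E°cell = E°(2H⁺/H₂) − E°(In³⁺/In).
E°(2H⁺/H₂) = E°cell + E°(anode) = +0.343 + (−0.343) = +0.000 V.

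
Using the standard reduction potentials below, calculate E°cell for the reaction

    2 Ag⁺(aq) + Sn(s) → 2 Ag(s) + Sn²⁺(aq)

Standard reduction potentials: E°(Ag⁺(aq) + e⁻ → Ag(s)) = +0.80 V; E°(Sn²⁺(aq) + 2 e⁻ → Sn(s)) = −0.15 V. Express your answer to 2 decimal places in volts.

+0.95 V

Ag⁺(aq) gains electrons, so the Ag⁺/Ag couple is the cathode; the Sn²⁺/Sn couple is the anode.
E°cell = E°(cathode) − E°(anode) = +0.80 − (−0.15) = +0.95 V.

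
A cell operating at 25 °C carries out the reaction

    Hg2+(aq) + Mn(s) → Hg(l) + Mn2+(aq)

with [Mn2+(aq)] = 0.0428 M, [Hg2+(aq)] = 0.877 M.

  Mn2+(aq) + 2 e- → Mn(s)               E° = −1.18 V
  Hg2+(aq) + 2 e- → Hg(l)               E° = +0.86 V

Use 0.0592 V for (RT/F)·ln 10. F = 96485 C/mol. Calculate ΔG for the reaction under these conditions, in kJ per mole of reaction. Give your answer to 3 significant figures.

E°cell = +0.86 − (−1.18) = +2.04 V; the balanced reaction transfers n = 2 electrons.
Q = [Mn2+(aq)] / [Hg2+(aq)] = 0.0488, so log Q = −1.312 and E = +2.04 − (0.0592/2)(−1.312) = +2.0788 V.
ΔG = −nFE = −(2)(96485)(+2.0788) J/mol = −401 kJ/mol.

−401 kJ/mol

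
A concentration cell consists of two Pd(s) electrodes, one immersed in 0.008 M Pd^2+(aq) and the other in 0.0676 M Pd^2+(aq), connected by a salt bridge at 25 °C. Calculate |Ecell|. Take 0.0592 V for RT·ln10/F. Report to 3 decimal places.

For a concentration cell E°cell = 0, since both electrodes use the same couple.
The compartment with the higher Pd^2+(aq) concentration (0.0676 M) acts as the cathode; ions are reduced there and produced at the dilute (0.008 M) anode.
With n = 2, Ecell = −(0.0592/2)·log([dilute]/[conc]) = −(0.0592/2)·log(0.008/0.0676) = +0.027 V.

0.027 V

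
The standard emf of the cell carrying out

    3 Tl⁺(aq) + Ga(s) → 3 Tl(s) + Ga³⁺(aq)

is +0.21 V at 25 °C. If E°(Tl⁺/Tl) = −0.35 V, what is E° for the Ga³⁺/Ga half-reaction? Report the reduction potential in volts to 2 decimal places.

In the reaction as written the Tl⁺/Tl couple is reduced (cathode) and Ga³⁺/Ga is oxidized (anode), so E°cell = E°(Tl⁺/Tl) − E°(Ga³⁺/Ga).
E°(Ga³⁺/Ga) = E°(cathode) − E°cell = −0.35 − (+0.21) = −0.56 V.

−0.56 V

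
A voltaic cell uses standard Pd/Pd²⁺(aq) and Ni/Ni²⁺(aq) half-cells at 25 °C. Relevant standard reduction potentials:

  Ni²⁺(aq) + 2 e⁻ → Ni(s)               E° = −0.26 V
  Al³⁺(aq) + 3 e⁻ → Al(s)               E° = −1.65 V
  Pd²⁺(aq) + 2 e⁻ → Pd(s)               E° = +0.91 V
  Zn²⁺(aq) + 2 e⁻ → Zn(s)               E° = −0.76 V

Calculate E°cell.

The Pd²⁺/Pd couple has the higher E°, so Pd ion is reduced (cathode) and Ni is oxidized (anode).
E°cell = E°(cathode) − E°(anode) = +0.91 − (−0.26) = +1.17 V.

+1.17 V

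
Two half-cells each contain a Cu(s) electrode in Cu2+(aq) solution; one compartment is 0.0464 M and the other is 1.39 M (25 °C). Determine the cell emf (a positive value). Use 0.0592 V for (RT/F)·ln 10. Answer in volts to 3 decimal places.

0.044 V

For a concentration cell E°cell = 0, since both electrodes use the same couple.
The compartment with the higher Cu2+(aq) concentration (1.39 M) acts as the cathode; ions are reduced there and produced at the dilute (0.0464 M) anode.
With n = 2, Ecell = −(0.0592/2)·log([dilute]/[conc]) = −(0.0592/2)·log(0.0464/1.39) = +0.044 V.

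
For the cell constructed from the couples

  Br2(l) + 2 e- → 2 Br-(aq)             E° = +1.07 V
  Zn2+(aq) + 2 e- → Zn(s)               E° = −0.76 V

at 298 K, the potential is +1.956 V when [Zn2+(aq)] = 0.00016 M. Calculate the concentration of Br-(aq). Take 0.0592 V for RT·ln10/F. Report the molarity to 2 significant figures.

0.59 M

Br₂/Br⁻ is the cathode (higher E°); E°cell = +1.07 − (−0.76) = +1.83 V with n = 2.
Since E = E° − (0.0592/n)·log Q, log Q = n(E° − E)/0.0592 = −4.257.
For Br2(l) + Zn(s) → 2 Br-(aq) + Zn2+(aq), the reaction quotient is Q = [Br-(aq)]^2·[Zn2+(aq)].
Isolating [Br-(aq)] in Q = 10^{−4.257} yields log [Br-(aq)] = −0.231, i.e. 0.59 M.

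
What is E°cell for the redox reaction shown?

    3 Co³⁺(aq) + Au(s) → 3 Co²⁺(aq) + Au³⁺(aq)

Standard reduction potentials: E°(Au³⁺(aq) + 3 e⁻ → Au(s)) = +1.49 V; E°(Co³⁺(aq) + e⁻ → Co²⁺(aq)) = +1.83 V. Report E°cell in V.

+0.34 V

Co³⁺(aq) gains electrons, so the Co³⁺/Co²⁺ couple is the cathode; the Au³⁺/Au couple is the anode.
E°cell = E°(cathode) − E°(anode) = +1.83 − (+1.49) = +0.34 V.
The positive value indicates the reaction is spontaneous as written.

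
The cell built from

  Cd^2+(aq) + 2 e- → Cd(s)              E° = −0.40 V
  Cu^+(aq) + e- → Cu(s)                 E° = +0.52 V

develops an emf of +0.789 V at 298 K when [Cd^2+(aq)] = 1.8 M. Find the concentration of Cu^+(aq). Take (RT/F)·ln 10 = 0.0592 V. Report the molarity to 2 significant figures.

Cu⁺/Cu is the cathode (higher E°); E°cell = +0.52 − (−0.40) = +0.92 V with n = 2.
From the Nernst equation, log Q = n(E° − E)/0.0592 = 2·(+0.92 − (+0.789))/0.0592 = 4.426.
For 2 Cu^+(aq) + Cd(s) → 2 Cu(s) + Cd^2+(aq), the reaction quotient is Q = [Cd^2+(aq)] / [Cu^+(aq)]^2.
Substituting the known concentrations and solving, log [Cu^+(aq)] = −2.085 and [Cu^+(aq)] = 0.0082 M.

0.0082 M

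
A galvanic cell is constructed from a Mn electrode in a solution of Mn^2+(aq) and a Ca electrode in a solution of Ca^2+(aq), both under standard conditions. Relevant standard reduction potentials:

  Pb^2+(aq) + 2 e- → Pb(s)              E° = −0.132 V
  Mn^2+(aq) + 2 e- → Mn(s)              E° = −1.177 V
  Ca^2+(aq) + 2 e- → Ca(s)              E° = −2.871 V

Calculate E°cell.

Of the two couples in this cell, the one with the more positive reduction potential is reduced at the cathode: here that is Mn²⁺/Mn (−1.177 V); Ca²⁺/Ca (−2.871 V) is the anode.
E°cell = E°(cathode) − E°(anode) = −1.177 − (−2.871) = +1.694 V.

+1.694 V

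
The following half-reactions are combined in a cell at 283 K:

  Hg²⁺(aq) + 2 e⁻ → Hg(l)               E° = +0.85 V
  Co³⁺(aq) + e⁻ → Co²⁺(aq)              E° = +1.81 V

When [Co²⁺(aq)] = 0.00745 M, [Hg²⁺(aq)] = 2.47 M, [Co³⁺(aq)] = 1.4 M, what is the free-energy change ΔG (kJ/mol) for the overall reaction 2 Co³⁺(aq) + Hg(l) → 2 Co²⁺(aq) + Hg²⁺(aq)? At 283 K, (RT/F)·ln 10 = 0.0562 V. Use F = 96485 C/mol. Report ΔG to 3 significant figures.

−208 kJ/mol

The standard cell potential is +1.81 − (+0.85) = +0.96 V, with n = 2 electrons in the balanced equation.
Q = ([Co²⁺(aq)]^2·[Hg²⁺(aq)]) / [Co³⁺(aq)]^2 = 6.99×10^−5, so log Q = −4.155 and E = +0.96 − (0.0562/2)(−4.155) = +1.0768 V.
Finally ΔG = −nFE = −(2)(96485 C/mol)(+1.0768 V) = −208 kJ/mol.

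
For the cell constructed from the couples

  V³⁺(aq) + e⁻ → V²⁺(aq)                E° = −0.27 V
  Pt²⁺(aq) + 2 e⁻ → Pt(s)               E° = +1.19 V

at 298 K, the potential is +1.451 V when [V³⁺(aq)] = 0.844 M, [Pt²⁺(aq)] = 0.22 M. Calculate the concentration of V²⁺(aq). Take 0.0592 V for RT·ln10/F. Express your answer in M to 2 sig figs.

1.3 M

Pt²⁺/Pt is the cathode (higher E°); E°cell = +1.19 − (−0.27) = +1.46 V with n = 2.
Since E = E° − (0.0592/n)·log Q, log Q = n(E° − E)/0.0592 = 0.304.
The balanced reaction is Pt²⁺(aq) + 2 V²⁺(aq) → Pt(s) + 2 V³⁺(aq), so Q = [V³⁺(aq)]^2 / ([Pt²⁺(aq)]·[V²⁺(aq)]^2).
Substituting the known concentrations and solving, log [V²⁺(aq)] = 0.103 and [V²⁺(aq)] = 1.3 M.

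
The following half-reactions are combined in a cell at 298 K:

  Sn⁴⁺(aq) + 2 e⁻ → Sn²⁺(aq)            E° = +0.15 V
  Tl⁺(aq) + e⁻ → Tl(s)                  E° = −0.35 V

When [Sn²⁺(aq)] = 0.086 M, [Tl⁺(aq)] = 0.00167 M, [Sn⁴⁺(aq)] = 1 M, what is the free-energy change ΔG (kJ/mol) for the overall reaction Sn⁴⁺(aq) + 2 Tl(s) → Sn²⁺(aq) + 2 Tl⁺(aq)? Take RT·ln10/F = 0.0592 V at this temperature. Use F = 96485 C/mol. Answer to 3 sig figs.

−134 kJ/mol

E°cell = +0.15 − (−0.35) = +0.50 V; the balanced reaction transfers n = 2 electrons.
The reaction quotient is ([Sn²⁺(aq)]·[Tl⁺(aq)]^2) / [Sn⁴⁺(aq)] = 2.4×10^−7; by Nernst, E = +0.50 − (0.0592/2)(−6.620) = +0.6960 V.
ΔG = −nFE = −(2)(96485)(+0.6960) J/mol = −134 kJ/mol.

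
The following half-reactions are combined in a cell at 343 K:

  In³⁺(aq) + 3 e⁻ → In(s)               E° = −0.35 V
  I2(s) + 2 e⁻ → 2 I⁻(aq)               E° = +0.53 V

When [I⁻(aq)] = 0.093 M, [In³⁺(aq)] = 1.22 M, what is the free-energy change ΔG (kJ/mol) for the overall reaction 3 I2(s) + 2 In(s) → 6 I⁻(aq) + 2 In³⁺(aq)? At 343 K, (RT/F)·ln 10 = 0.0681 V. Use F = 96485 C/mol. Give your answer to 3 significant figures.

−549 kJ/mol

With I₂/I⁻ reduced at the cathode, E°cell = +0.53 − (−0.35) = +0.88 V and n = 6.
Here Q = [I⁻(aq)]^6·[In³⁺(aq)]^2 = 9.63×10^−7 (log Q = −6.016), giving E = +0.88 − (0.0681/6)·(−6.016) = +0.9483 V.
Then ΔG = −nFE = −6 × 96485 × +0.9483 J/mol = −549 kJ/mol.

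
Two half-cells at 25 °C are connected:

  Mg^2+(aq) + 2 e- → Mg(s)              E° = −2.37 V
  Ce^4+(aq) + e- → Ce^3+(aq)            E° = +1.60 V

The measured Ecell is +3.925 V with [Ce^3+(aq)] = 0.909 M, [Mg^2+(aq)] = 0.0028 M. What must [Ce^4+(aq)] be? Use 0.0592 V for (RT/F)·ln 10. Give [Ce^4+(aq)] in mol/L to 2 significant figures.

0.0084 M

Ce⁴⁺/Ce³⁺ is the cathode (higher E°); E°cell = +1.60 − (−2.37) = +3.97 V with n = 2.
Rearranging E = E° − (0.0592/n)·log Q gives log Q = 2(+3.97 − (+3.925))/0.0592 = 1.520.
For 2 Ce^4+(aq) + Mg(s) → 2 Ce^3+(aq) + Mg^2+(aq), the reaction quotient is Q = ([Ce^3+(aq)]^2·[Mg^2+(aq)]) / [Ce^4+(aq)]^2.
Substituting the known concentrations and solving, log [Ce^4+(aq)] = −2.078 and [Ce^4+(aq)] = 0.0084 M.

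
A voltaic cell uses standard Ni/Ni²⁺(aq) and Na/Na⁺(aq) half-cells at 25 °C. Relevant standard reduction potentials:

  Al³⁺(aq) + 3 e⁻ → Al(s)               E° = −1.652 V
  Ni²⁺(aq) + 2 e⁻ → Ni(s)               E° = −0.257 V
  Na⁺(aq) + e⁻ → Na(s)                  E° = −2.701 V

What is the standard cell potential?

+2.444 V

Of the two couples in this cell, the one with the more positive reduction potential is reduced at the cathode: here that is Ni²⁺/Ni (−0.257 V); Na⁺/Na (−2.701 V) is the anode.
E°cell = E°(cathode) − E°(anode) = −0.257 − (−2.701) = +2.444 V.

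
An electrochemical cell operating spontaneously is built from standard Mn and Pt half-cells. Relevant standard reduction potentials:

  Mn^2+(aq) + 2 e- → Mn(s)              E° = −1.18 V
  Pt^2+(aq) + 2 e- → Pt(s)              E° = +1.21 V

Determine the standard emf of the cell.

The Pt²⁺/Pt couple has the higher E°, so Pt ion is reduced (cathode) and Mn is oxidized (anode).
E°cell = E°(cathode) − E°(anode) = +1.21 − (−1.18) = +2.39 V.

+2.39 V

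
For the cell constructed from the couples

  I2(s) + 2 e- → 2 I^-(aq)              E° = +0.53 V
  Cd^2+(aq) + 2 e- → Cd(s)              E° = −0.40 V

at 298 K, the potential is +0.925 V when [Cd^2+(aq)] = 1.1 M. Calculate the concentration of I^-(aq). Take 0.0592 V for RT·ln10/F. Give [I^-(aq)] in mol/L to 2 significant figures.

The I₂/I⁻ couple has the larger reduction potential, so it is the cathode: E°cell = +0.53 − (−0.40) = +0.93 V and n = 2.
Since E = E° − (0.0592/n)·log Q, log Q = n(E° − E)/0.0592 = 0.169.
Balancing electrons gives I2(s) + Cd(s) → 2 I^-(aq) + Cd^2+(aq); thus Q = [I^-(aq)]^2·[Cd^2+(aq)].
Solving for the unknown gives log [I^-(aq)] = 0.064, so [I^-(aq)] ≈ 1.2 M.

1.2 M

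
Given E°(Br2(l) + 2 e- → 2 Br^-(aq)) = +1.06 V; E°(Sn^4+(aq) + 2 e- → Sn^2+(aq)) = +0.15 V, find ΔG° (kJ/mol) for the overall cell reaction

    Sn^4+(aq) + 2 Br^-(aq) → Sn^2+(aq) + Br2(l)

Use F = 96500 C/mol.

In the reaction as written Sn^4+(aq) is reduced, so the Sn⁴⁺/Sn²⁺ couple is the cathode and Br₂/Br⁻ is the anode.
E°cell = +0.15 − (+1.06) = −0.91 V; balancing electrons gives n = 2.
ΔG° = −nFE°cell = −(2)(96500)(−0.91) J/mol = +176 kJ/mol.

+176 kJ/mol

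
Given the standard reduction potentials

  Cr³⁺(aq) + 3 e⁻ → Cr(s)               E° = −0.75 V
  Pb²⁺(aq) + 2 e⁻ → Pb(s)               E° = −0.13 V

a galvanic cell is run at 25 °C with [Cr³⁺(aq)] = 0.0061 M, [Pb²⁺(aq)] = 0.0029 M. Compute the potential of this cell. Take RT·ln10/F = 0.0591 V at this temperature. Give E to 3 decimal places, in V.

Since E°(Pb²⁺/Pb) > E°(Cr³⁺/Cr), Pb²⁺/Pb serves as the cathode.
E°cell = E°cat − E°an = −0.13 − (−0.75) = +0.62 V; n = 6.
The balanced reaction is 3 Pb²⁺(aq) + 2 Cr(s) → 3 Pb(s) + 2 Cr³⁺(aq), so Q = [Cr³⁺(aq)]^2 / [Pb²⁺(aq)]^3 = 1.53×10^3 and log Q = 3.183.
E = E° − (0.0591/n)·log Q = +0.62 − (0.0591/6)(3.183) = +0.589 V.

+0.589 V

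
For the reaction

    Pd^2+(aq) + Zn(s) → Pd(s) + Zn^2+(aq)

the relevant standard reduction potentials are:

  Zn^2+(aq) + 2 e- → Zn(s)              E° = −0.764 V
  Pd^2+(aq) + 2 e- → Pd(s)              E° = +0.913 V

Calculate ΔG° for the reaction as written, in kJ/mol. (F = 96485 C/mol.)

−324 kJ/mol

In the reaction as written Pd^2+(aq) is reduced, so the Pd²⁺/Pd couple is the cathode and Zn²⁺/Zn is the anode.
E°cell = +0.913 − (−0.764) = +1.677 V; balancing electrons gives n = 2.
ΔG° = −nFE°cell = −(2)(96485)(+1.677) J/mol = −324 kJ/mol.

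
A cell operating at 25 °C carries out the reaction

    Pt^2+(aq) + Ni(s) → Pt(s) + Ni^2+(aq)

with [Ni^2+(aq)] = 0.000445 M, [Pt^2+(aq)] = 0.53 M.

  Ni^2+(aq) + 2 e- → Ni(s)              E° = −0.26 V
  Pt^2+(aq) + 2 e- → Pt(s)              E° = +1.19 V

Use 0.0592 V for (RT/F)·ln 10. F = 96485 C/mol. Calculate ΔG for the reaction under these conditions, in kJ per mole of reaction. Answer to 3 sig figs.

E°cell = +1.19 − (−0.26) = +1.45 V; the balanced reaction transfers n = 2 electrons.
The reaction quotient is [Ni^2+(aq)] / [Pt^2+(aq)] = 0.00084; by Nernst, E = +1.45 − (0.0592/2)(−3.076) = +1.5410 V.
ΔG = −nFE = −(2)(96485)(+1.5410) J/mol = −297 kJ/mol.

−297 kJ/mol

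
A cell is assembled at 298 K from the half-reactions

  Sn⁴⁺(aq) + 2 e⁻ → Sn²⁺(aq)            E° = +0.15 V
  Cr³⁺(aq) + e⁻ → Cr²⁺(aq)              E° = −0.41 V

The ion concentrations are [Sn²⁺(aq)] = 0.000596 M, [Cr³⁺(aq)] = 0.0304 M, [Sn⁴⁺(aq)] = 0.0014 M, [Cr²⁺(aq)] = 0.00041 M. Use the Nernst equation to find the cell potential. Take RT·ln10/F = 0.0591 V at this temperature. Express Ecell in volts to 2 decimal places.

+0.46 V

The Sn⁴⁺/Sn²⁺ couple has the more positive E°, so it is the cathode; Cr³⁺/Cr²⁺ is the anode.
E°cell = E°cat − E°an = +0.15 − (−0.41) = +0.56 V; n = 2.
Balancing gives Sn⁴⁺(aq) + 2 Cr²⁺(aq) → Sn²⁺(aq) + 2 Cr³⁺(aq); hence Q = ([Sn²⁺(aq)]·[Cr³⁺(aq)]^2) / ([Sn⁴⁺(aq)]·[Cr²⁺(aq)]^2) = 2.34×10^3 (log Q = 3.369).
E = E° − (0.0591/n)·log Q = +0.56 − (0.0591/2)(3.369) = +0.46 V.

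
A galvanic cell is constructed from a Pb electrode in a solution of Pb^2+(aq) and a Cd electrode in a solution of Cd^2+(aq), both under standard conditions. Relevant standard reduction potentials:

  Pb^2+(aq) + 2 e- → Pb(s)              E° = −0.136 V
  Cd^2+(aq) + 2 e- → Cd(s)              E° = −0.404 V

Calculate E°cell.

The Pb²⁺/Pb couple has the higher E°, so Pb ion is reduced (cathode) and Cd is oxidized (anode).
E°cell = E°(cathode) − E°(anode) = −0.136 − (−0.404) = +0.268 V.

+0.268 V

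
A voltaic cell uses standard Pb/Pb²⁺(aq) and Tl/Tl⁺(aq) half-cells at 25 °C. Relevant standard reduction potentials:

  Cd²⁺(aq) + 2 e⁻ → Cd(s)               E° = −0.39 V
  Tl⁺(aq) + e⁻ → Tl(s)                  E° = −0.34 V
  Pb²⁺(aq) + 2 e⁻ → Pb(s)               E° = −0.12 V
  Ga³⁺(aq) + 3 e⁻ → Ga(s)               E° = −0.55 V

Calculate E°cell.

+0.22 V

Of the two couples in this cell, the one with the more positive reduction potential is reduced at the cathode: here that is Pb²⁺/Pb (−0.12 V); Tl⁺/Tl (−0.34 V) is the anode.
E°cell = E°(cathode) − E°(anode) = −0.12 − (−0.34) = +0.22 V.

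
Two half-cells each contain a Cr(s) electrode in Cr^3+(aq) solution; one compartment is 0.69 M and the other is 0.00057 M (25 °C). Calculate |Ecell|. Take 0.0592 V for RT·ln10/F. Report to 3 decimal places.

For a concentration cell E°cell = 0, since both electrodes use the same couple.
The compartment with the higher Cr^3+(aq) concentration (0.69 M) acts as the cathode; ions are reduced there and produced at the dilute (0.00057 M) anode.
With n = 3, Ecell = −(0.0592/3)·log([dilute]/[conc]) = −(0.0592/3)·log(0.00057/0.69) = +0.061 V.

0.061 V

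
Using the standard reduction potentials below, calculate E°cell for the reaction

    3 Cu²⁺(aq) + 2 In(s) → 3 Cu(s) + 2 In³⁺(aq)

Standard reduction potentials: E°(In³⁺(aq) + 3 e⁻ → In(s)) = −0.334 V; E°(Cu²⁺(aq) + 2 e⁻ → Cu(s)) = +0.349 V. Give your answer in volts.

+0.683 V

Cu²⁺(aq) gains electrons, so the Cu²⁺/Cu couple is the cathode; the In³⁺/In couple is the anode.
E°cell = E°(cathode) − E°(anode) = +0.349 − (−0.334) = +0.683 V.
The positive value indicates the reaction is spontaneous as written.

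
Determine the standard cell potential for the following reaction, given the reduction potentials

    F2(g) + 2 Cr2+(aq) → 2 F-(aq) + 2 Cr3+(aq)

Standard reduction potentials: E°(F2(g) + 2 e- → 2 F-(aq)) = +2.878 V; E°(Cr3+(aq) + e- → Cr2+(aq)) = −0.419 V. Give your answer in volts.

+3.297 V

In the reaction as written, F2(g) is reduced (cathode) and Cr3+(aq) is produced by oxidation at the anode.
E°cell = E°(cathode) − E°(anode) = +2.878 − (−0.419) = +3.297 V.
The positive value indicates the reaction is spontaneous as written.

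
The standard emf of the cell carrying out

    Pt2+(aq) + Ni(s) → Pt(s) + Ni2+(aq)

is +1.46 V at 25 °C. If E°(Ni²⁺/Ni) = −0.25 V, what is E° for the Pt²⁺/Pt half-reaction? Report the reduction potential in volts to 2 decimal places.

In the reaction as written the Pt²⁺/Pt couple is reduced (cathode) and Ni²⁺/Ni is oxidized (anode), so E°cell = E°(Pt²⁺/Pt) − E°(Ni²⁺/Ni).
E°(Pt²⁺/Pt) = E°cell + E°(anode) = +1.46 + (−0.25) = +1.21 V.

+1.21 V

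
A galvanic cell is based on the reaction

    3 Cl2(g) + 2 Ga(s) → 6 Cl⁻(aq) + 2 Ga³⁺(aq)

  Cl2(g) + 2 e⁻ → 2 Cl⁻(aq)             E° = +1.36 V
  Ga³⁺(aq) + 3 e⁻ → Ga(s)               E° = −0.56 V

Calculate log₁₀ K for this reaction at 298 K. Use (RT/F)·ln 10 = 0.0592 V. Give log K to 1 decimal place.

log K = 194.6

The Cl₂/Cl⁻ couple is reduced (cathode); E°cell = +1.36 − (−0.56) = +1.92 V with n = 6.
At equilibrium E = 0, so log K = nE°cell / 0.0592 = (6)(+1.92) / 0.0592 = 194.6.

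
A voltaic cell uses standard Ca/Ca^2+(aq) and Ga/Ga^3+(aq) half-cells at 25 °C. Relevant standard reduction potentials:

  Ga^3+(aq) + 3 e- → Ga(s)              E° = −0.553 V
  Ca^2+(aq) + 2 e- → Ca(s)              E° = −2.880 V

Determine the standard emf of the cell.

Of the two couples in this cell, the one with the more positive reduction potential is reduced at the cathode: here that is Ga³⁺/Ga (−0.553 V); Ca²⁺/Ca (−2.880 V) is the anode.
E°cell = E°(cathode) − E°(anode) = −0.553 − (−2.880) = +2.327 V.

+2.327 V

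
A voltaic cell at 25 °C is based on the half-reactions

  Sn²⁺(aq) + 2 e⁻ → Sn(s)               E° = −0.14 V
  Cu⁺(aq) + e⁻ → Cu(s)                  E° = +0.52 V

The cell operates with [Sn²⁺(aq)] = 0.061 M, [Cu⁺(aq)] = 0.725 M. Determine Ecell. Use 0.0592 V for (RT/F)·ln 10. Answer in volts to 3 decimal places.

Since E°(Cu⁺/Cu) > E°(Sn²⁺/Sn), Cu⁺/Cu serves as the cathode.
The standard potential is +0.52 − (−0.14) = +0.66 V and the balanced reaction transfers n = 2 electrons.
For the overall reaction 2 Cu⁺(aq) + Sn(s) → 2 Cu(s) + Sn²⁺(aq), Q = [Sn²⁺(aq)] / [Cu⁺(aq)]^2 = 0.116, giving log Q = −0.935.
By the Nernst equation, E = +0.66 − (0.0592/2)·(−0.935) = +0.688 V.

+0.688 V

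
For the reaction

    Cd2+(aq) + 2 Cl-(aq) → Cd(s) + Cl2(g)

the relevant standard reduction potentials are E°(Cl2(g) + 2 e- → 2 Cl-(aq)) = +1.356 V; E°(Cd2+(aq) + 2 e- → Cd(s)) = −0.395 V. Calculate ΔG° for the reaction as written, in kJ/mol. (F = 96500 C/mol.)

In the reaction as written Cd2+(aq) is reduced, so the Cd²⁺/Cd couple is the cathode and Cl₂/Cl⁻ is the anode.
E°cell = −0.395 − (+1.356) = −1.751 V; balancing electrons gives n = 2.
ΔG° = −nFE°cell = −(2)(96500)(−1.751) J/mol = +338 kJ/mol.

+338 kJ/mol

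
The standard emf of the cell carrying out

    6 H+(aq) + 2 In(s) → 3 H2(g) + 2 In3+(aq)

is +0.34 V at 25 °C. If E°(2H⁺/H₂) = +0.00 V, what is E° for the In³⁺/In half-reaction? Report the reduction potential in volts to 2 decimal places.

In the reaction as written the 2H⁺/H₂ couple is reduced (cathode) and In³⁺/In is oxidized (anode), so E°cell = E°(2H⁺/H₂) − E°(In³⁺/In).
E°(In³⁺/In) = E°(cathode) − E°cell = +0.00 − (+0.34) = −0.34 V.

−0.34 V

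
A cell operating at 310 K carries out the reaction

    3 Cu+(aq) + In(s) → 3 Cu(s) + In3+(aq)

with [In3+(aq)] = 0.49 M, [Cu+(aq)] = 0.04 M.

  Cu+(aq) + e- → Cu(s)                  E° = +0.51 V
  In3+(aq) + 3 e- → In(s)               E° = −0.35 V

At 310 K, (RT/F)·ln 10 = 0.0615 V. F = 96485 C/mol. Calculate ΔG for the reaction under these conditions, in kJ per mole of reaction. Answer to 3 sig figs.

−226 kJ/mol

The standard cell potential is +0.51 − (−0.35) = +0.86 V, with n = 3 electrons in the balanced equation.
Here Q = [In3+(aq)] / [Cu+(aq)]^3 = 7.66×10^3 (log Q = 3.884), giving E = +0.86 − (0.0615/3)·(3.884) = +0.7804 V.
Finally ΔG = −nFE = −(3)(96485 C/mol)(+0.7804 V) = −226 kJ/mol.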